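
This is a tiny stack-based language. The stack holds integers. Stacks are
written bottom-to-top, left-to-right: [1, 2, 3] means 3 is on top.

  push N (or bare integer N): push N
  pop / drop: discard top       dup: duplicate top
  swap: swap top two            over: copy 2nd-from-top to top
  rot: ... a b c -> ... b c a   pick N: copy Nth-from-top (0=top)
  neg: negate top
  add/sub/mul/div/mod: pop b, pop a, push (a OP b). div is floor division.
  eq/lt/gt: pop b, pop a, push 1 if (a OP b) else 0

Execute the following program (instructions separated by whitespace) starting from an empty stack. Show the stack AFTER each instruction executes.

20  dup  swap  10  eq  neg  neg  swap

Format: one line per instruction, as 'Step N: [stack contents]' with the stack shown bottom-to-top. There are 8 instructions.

Step 1: [20]
Step 2: [20, 20]
Step 3: [20, 20]
Step 4: [20, 20, 10]
Step 5: [20, 0]
Step 6: [20, 0]
Step 7: [20, 0]
Step 8: [0, 20]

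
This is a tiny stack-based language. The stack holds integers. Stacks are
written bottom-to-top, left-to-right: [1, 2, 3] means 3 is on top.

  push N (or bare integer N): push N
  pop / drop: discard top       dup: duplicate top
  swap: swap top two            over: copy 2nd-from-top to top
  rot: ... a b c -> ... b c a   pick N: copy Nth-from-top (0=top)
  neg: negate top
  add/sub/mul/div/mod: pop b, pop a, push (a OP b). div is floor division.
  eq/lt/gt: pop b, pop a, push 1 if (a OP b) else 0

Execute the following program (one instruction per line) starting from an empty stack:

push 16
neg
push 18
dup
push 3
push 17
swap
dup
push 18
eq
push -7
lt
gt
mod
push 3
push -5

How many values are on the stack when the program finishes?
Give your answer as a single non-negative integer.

After 'push 16': stack = [16] (depth 1)
After 'neg': stack = [-16] (depth 1)
After 'push 18': stack = [-16, 18] (depth 2)
After 'dup': stack = [-16, 18, 18] (depth 3)
After 'push 3': stack = [-16, 18, 18, 3] (depth 4)
After 'push 17': stack = [-16, 18, 18, 3, 17] (depth 5)
After 'swap': stack = [-16, 18, 18, 17, 3] (depth 5)
After 'dup': stack = [-16, 18, 18, 17, 3, 3] (depth 6)
After 'push 18': stack = [-16, 18, 18, 17, 3, 3, 18] (depth 7)
After 'eq': stack = [-16, 18, 18, 17, 3, 0] (depth 6)
After 'push -7': stack = [-16, 18, 18, 17, 3, 0, -7] (depth 7)
After 'lt': stack = [-16, 18, 18, 17, 3, 0] (depth 6)
After 'gt': stack = [-16, 18, 18, 17, 1] (depth 5)
After 'mod': stack = [-16, 18, 18, 0] (depth 4)
After 'push 3': stack = [-16, 18, 18, 0, 3] (depth 5)
After 'push -5': stack = [-16, 18, 18, 0, 3, -5] (depth 6)

Answer: 6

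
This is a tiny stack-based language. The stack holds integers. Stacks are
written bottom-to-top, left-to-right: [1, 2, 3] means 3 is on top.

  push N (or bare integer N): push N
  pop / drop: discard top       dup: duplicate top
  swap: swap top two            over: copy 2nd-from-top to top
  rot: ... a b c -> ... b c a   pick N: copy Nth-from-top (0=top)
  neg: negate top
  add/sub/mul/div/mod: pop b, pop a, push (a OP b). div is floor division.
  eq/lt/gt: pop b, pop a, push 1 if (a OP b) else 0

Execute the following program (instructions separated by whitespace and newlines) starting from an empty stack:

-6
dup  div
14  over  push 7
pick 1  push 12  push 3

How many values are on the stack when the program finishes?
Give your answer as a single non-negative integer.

After 'push -6': stack = [-6] (depth 1)
After 'dup': stack = [-6, -6] (depth 2)
After 'div': stack = [1] (depth 1)
After 'push 14': stack = [1, 14] (depth 2)
After 'over': stack = [1, 14, 1] (depth 3)
After 'push 7': stack = [1, 14, 1, 7] (depth 4)
After 'pick 1': stack = [1, 14, 1, 7, 1] (depth 5)
After 'push 12': stack = [1, 14, 1, 7, 1, 12] (depth 6)
After 'push 3': stack = [1, 14, 1, 7, 1, 12, 3] (depth 7)

Answer: 7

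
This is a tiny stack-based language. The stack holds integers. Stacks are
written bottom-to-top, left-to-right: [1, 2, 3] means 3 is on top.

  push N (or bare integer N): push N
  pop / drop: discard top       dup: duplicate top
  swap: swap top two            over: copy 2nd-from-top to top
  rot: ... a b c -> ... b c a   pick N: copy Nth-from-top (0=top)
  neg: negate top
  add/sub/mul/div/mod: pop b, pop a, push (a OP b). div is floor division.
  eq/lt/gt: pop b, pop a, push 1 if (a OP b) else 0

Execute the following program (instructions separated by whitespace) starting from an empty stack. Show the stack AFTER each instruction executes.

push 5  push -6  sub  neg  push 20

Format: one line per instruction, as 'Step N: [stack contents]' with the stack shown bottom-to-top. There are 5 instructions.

Step 1: [5]
Step 2: [5, -6]
Step 3: [11]
Step 4: [-11]
Step 5: [-11, 20]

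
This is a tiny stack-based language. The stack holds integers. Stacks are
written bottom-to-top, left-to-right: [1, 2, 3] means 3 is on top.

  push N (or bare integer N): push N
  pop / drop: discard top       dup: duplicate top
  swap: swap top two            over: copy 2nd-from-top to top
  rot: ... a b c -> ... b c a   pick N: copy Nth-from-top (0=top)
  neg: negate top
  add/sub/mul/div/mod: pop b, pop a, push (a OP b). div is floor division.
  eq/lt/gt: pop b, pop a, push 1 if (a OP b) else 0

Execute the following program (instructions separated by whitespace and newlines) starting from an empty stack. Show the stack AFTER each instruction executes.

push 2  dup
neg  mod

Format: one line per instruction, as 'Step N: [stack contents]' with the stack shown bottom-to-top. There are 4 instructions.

Step 1: [2]
Step 2: [2, 2]
Step 3: [2, -2]
Step 4: [0]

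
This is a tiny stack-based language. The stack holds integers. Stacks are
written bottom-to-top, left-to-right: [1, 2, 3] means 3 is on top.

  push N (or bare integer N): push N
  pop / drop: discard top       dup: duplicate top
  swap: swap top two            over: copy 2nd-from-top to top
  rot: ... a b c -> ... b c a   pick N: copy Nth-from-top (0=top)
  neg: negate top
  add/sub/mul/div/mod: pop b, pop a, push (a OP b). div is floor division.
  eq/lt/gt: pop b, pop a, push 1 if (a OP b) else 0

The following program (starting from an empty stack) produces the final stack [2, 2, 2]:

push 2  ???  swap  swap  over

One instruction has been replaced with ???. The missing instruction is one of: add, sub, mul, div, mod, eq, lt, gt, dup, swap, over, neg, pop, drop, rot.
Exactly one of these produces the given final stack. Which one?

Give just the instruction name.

Stack before ???: [2]
Stack after ???:  [2, 2]
The instruction that transforms [2] -> [2, 2] is: dup

Answer: dup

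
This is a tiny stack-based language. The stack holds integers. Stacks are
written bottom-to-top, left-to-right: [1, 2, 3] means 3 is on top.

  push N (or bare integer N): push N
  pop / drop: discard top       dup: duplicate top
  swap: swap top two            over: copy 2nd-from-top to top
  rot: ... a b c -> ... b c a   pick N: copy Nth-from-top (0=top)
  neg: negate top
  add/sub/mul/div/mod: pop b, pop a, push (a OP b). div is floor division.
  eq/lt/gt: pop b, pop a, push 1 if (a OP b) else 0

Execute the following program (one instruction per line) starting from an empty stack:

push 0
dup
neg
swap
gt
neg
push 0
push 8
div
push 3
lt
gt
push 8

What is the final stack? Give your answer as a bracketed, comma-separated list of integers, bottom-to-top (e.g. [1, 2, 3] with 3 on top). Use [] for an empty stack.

Answer: [0, 8]

Derivation:
After 'push 0': [0]
After 'dup': [0, 0]
After 'neg': [0, 0]
After 'swap': [0, 0]
After 'gt': [0]
After 'neg': [0]
After 'push 0': [0, 0]
After 'push 8': [0, 0, 8]
After 'div': [0, 0]
After 'push 3': [0, 0, 3]
After 'lt': [0, 1]
After 'gt': [0]
After 'push 8': [0, 8]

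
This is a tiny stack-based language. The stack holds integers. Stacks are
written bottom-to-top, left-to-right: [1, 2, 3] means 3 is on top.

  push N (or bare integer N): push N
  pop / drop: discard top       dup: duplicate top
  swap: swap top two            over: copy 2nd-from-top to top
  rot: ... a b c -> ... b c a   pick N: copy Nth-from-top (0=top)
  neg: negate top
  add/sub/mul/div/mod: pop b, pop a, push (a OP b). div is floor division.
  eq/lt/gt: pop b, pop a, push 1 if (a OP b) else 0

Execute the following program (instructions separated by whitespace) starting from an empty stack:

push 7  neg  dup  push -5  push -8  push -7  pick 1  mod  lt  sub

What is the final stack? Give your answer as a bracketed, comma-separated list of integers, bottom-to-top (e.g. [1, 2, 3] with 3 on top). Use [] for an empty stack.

Answer: [-7, -7, -6]

Derivation:
After 'push 7': [7]
After 'neg': [-7]
After 'dup': [-7, -7]
After 'push -5': [-7, -7, -5]
After 'push -8': [-7, -7, -5, -8]
After 'push -7': [-7, -7, -5, -8, -7]
After 'pick 1': [-7, -7, -5, -8, -7, -8]
After 'mod': [-7, -7, -5, -8, -7]
After 'lt': [-7, -7, -5, 1]
After 'sub': [-7, -7, -6]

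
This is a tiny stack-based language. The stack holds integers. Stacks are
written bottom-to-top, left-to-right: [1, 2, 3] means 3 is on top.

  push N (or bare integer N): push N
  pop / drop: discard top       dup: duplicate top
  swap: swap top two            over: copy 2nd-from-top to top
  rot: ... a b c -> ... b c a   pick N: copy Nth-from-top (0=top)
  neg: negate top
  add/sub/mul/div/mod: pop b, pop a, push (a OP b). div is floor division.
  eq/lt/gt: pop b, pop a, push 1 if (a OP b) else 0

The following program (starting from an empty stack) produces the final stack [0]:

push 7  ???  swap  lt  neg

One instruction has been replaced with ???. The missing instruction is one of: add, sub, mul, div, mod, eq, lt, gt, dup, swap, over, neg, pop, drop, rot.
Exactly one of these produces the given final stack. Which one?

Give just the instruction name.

Answer: dup

Derivation:
Stack before ???: [7]
Stack after ???:  [7, 7]
The instruction that transforms [7] -> [7, 7] is: dup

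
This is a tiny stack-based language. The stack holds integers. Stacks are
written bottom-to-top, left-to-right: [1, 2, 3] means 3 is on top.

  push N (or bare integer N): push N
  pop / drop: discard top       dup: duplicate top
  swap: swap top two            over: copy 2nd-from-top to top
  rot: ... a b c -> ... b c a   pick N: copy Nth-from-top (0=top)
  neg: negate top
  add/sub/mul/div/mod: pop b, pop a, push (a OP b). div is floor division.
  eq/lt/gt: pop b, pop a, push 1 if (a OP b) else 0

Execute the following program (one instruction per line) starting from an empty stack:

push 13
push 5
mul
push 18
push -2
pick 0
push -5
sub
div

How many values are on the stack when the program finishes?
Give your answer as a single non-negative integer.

Answer: 3

Derivation:
After 'push 13': stack = [13] (depth 1)
After 'push 5': stack = [13, 5] (depth 2)
After 'mul': stack = [65] (depth 1)
After 'push 18': stack = [65, 18] (depth 2)
After 'push -2': stack = [65, 18, -2] (depth 3)
After 'pick 0': stack = [65, 18, -2, -2] (depth 4)
After 'push -5': stack = [65, 18, -2, -2, -5] (depth 5)
After 'sub': stack = [65, 18, -2, 3] (depth 4)
After 'div': stack = [65, 18, -1] (depth 3)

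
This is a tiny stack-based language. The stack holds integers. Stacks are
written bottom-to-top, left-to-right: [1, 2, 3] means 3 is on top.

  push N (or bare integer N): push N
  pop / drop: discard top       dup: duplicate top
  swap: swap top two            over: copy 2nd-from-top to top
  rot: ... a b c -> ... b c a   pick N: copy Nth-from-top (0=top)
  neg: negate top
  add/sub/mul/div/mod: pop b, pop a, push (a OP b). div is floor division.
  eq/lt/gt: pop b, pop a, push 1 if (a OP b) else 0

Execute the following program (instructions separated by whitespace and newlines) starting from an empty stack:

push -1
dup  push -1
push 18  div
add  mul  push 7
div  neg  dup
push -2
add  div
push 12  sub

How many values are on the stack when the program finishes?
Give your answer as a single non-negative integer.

After 'push -1': stack = [-1] (depth 1)
After 'dup': stack = [-1, -1] (depth 2)
After 'push -1': stack = [-1, -1, -1] (depth 3)
After 'push 18': stack = [-1, -1, -1, 18] (depth 4)
After 'div': stack = [-1, -1, -1] (depth 3)
After 'add': stack = [-1, -2] (depth 2)
After 'mul': stack = [2] (depth 1)
After 'push 7': stack = [2, 7] (depth 2)
After 'div': stack = [0] (depth 1)
After 'neg': stack = [0] (depth 1)
After 'dup': stack = [0, 0] (depth 2)
After 'push -2': stack = [0, 0, -2] (depth 3)
After 'add': stack = [0, -2] (depth 2)
After 'div': stack = [0] (depth 1)
After 'push 12': stack = [0, 12] (depth 2)
After 'sub': stack = [-12] (depth 1)

Answer: 1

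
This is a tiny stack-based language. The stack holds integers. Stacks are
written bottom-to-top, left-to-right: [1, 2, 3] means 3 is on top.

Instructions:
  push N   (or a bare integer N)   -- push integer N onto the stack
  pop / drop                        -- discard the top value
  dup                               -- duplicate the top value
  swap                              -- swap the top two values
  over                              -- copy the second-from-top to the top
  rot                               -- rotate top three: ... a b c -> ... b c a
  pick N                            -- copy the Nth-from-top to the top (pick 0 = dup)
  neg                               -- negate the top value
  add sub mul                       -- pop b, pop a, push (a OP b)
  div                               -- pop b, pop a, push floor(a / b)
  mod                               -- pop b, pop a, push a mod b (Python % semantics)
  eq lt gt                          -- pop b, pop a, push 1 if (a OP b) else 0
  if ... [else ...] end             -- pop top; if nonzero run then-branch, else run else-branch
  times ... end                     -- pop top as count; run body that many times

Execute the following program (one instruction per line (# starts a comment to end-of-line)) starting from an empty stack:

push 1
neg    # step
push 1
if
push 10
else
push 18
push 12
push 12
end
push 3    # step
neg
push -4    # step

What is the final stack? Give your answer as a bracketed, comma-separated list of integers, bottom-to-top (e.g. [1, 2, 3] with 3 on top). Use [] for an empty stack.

After 'push 1': [1]
After 'neg': [-1]
After 'push 1': [-1, 1]
After 'if': [-1]
After 'push 10': [-1, 10]
After 'push 3': [-1, 10, 3]
After 'neg': [-1, 10, -3]
After 'push -4': [-1, 10, -3, -4]

Answer: [-1, 10, -3, -4]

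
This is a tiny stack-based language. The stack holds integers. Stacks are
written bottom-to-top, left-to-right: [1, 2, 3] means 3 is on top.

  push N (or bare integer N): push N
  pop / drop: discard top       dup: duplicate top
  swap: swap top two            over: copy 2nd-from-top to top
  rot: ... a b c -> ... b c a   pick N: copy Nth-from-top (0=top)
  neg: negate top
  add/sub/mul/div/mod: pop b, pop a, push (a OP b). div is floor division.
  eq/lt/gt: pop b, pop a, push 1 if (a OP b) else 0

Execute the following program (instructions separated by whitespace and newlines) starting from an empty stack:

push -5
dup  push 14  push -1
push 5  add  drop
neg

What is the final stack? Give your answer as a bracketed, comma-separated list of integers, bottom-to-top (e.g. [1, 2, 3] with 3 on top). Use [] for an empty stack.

Answer: [-5, -5, -14]

Derivation:
After 'push -5': [-5]
After 'dup': [-5, -5]
After 'push 14': [-5, -5, 14]
After 'push -1': [-5, -5, 14, -1]
After 'push 5': [-5, -5, 14, -1, 5]
After 'add': [-5, -5, 14, 4]
After 'drop': [-5, -5, 14]
After 'neg': [-5, -5, -14]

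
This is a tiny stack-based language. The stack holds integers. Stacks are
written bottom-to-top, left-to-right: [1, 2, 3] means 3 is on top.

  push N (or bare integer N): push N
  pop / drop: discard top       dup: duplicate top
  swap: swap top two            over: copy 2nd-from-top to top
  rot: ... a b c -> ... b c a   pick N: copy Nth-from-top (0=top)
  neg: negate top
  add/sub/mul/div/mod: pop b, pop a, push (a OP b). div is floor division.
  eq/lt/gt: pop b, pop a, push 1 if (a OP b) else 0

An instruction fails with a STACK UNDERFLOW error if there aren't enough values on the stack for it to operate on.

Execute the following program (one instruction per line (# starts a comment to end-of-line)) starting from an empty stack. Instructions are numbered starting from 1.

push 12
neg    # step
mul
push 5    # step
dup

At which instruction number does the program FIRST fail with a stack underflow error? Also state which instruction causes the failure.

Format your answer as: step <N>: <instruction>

Answer: step 3: mul

Derivation:
Step 1 ('push 12'): stack = [12], depth = 1
Step 2 ('neg'): stack = [-12], depth = 1
Step 3 ('mul'): needs 2 value(s) but depth is 1 — STACK UNDERFLOW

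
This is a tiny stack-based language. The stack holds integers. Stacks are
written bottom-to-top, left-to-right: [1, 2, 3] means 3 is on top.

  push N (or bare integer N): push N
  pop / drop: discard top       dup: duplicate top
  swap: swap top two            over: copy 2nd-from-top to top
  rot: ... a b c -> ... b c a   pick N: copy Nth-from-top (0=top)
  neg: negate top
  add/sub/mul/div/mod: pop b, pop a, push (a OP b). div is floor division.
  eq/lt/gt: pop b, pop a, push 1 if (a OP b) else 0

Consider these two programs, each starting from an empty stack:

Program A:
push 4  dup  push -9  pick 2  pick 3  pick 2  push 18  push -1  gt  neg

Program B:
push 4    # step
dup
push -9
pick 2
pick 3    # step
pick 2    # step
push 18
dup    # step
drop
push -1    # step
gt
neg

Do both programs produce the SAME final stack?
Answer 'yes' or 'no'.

Program A trace:
  After 'push 4': [4]
  After 'dup': [4, 4]
  After 'push -9': [4, 4, -9]
  After 'pick 2': [4, 4, -9, 4]
  After 'pick 3': [4, 4, -9, 4, 4]
  After 'pick 2': [4, 4, -9, 4, 4, -9]
  After 'push 18': [4, 4, -9, 4, 4, -9, 18]
  After 'push -1': [4, 4, -9, 4, 4, -9, 18, -1]
  After 'gt': [4, 4, -9, 4, 4, -9, 1]
  After 'neg': [4, 4, -9, 4, 4, -9, -1]
Program A final stack: [4, 4, -9, 4, 4, -9, -1]

Program B trace:
  After 'push 4': [4]
  After 'dup': [4, 4]
  After 'push -9': [4, 4, -9]
  After 'pick 2': [4, 4, -9, 4]
  After 'pick 3': [4, 4, -9, 4, 4]
  After 'pick 2': [4, 4, -9, 4, 4, -9]
  After 'push 18': [4, 4, -9, 4, 4, -9, 18]
  After 'dup': [4, 4, -9, 4, 4, -9, 18, 18]
  After 'drop': [4, 4, -9, 4, 4, -9, 18]
  After 'push -1': [4, 4, -9, 4, 4, -9, 18, -1]
  After 'gt': [4, 4, -9, 4, 4, -9, 1]
  After 'neg': [4, 4, -9, 4, 4, -9, -1]
Program B final stack: [4, 4, -9, 4, 4, -9, -1]
Same: yes

Answer: yes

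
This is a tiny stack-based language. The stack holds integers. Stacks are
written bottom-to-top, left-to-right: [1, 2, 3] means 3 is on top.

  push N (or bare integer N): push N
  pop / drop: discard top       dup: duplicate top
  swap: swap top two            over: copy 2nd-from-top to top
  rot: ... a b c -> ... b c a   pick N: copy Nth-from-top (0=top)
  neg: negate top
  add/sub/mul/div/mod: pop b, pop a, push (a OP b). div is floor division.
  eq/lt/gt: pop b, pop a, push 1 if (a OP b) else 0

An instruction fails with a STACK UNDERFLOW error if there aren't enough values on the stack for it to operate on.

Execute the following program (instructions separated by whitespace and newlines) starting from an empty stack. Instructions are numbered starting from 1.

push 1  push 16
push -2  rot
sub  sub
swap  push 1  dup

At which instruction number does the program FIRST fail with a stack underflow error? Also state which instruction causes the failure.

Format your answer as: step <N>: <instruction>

Answer: step 7: swap

Derivation:
Step 1 ('push 1'): stack = [1], depth = 1
Step 2 ('push 16'): stack = [1, 16], depth = 2
Step 3 ('push -2'): stack = [1, 16, -2], depth = 3
Step 4 ('rot'): stack = [16, -2, 1], depth = 3
Step 5 ('sub'): stack = [16, -3], depth = 2
Step 6 ('sub'): stack = [19], depth = 1
Step 7 ('swap'): needs 2 value(s) but depth is 1 — STACK UNDERFLOW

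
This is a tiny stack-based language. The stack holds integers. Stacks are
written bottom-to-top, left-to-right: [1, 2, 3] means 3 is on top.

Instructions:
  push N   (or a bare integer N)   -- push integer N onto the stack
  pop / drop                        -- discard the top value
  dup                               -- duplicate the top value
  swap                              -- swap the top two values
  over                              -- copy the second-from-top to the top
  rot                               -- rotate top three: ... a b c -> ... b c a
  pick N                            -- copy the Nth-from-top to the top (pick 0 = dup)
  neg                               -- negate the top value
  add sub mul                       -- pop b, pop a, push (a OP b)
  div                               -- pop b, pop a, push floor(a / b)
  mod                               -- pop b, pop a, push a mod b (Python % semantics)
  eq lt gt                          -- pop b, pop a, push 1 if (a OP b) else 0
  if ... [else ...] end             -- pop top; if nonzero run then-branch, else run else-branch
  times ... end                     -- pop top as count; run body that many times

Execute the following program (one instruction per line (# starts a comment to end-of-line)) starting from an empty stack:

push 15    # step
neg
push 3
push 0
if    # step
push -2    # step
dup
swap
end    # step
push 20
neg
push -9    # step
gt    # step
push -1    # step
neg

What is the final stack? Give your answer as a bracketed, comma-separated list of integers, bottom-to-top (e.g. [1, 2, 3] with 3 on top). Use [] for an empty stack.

After 'push 15': [15]
After 'neg': [-15]
After 'push 3': [-15, 3]
After 'push 0': [-15, 3, 0]
After 'if': [-15, 3]
After 'push 20': [-15, 3, 20]
After 'neg': [-15, 3, -20]
After 'push -9': [-15, 3, -20, -9]
After 'gt': [-15, 3, 0]
After 'push -1': [-15, 3, 0, -1]
After 'neg': [-15, 3, 0, 1]

Answer: [-15, 3, 0, 1]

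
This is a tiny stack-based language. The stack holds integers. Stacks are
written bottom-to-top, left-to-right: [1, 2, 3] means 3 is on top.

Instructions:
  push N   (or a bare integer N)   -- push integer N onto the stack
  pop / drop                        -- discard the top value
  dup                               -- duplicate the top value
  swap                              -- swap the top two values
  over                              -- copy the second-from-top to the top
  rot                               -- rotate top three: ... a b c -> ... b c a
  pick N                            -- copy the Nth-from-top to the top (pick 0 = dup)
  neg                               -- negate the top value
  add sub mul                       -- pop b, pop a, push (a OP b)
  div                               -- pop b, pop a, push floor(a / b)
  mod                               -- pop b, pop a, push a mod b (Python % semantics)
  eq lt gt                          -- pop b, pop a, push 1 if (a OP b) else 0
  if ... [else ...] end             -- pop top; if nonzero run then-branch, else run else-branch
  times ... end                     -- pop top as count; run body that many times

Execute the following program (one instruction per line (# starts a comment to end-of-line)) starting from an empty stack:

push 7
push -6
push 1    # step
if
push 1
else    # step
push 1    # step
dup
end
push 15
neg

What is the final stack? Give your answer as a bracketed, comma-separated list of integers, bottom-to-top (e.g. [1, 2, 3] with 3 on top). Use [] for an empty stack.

After 'push 7': [7]
After 'push -6': [7, -6]
After 'push 1': [7, -6, 1]
After 'if': [7, -6]
After 'push 1': [7, -6, 1]
After 'push 15': [7, -6, 1, 15]
After 'neg': [7, -6, 1, -15]

Answer: [7, -6, 1, -15]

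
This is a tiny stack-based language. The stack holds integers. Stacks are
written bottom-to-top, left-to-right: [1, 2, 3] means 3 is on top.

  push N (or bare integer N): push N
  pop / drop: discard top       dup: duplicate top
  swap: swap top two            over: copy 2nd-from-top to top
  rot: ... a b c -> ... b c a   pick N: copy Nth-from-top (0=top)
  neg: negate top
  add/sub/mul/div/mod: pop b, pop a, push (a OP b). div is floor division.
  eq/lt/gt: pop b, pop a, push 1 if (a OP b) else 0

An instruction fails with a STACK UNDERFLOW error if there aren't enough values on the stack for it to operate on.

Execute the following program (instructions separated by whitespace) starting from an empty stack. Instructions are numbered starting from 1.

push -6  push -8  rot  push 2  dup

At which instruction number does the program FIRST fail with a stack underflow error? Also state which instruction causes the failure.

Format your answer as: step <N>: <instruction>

Answer: step 3: rot

Derivation:
Step 1 ('push -6'): stack = [-6], depth = 1
Step 2 ('push -8'): stack = [-6, -8], depth = 2
Step 3 ('rot'): needs 3 value(s) but depth is 2 — STACK UNDERFLOW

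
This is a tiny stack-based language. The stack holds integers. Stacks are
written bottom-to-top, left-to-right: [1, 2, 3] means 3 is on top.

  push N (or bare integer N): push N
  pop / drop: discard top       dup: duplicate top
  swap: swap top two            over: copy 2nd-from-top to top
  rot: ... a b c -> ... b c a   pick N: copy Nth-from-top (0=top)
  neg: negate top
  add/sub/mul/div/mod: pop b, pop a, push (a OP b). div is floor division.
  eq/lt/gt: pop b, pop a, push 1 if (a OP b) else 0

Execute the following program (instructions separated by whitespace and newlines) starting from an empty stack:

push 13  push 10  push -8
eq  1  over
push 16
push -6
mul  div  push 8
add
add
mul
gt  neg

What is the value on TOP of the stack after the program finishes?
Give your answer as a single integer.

Answer: -1

Derivation:
After 'push 13': [13]
After 'push 10': [13, 10]
After 'push -8': [13, 10, -8]
After 'eq': [13, 0]
After 'push 1': [13, 0, 1]
After 'over': [13, 0, 1, 0]
After 'push 16': [13, 0, 1, 0, 16]
After 'push -6': [13, 0, 1, 0, 16, -6]
After 'mul': [13, 0, 1, 0, -96]
After 'div': [13, 0, 1, 0]
After 'push 8': [13, 0, 1, 0, 8]
After 'add': [13, 0, 1, 8]
After 'add': [13, 0, 9]
After 'mul': [13, 0]
After 'gt': [1]
After 'neg': [-1]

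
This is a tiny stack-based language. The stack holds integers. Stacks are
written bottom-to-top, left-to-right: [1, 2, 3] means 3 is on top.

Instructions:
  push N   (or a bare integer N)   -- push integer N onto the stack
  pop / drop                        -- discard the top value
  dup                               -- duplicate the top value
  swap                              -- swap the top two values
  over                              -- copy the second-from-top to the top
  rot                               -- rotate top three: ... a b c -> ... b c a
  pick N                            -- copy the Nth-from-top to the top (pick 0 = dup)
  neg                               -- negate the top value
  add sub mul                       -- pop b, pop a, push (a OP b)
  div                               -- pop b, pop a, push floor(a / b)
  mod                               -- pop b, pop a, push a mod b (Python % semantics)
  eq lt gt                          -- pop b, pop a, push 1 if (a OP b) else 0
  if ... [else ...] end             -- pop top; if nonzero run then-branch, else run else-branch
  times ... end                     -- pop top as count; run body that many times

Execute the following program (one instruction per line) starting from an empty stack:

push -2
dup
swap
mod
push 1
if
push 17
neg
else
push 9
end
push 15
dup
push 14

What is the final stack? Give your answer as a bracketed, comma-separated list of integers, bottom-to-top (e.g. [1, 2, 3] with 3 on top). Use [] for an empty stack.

After 'push -2': [-2]
After 'dup': [-2, -2]
After 'swap': [-2, -2]
After 'mod': [0]
After 'push 1': [0, 1]
After 'if': [0]
After 'push 17': [0, 17]
After 'neg': [0, -17]
After 'push 15': [0, -17, 15]
After 'dup': [0, -17, 15, 15]
After 'push 14': [0, -17, 15, 15, 14]

Answer: [0, -17, 15, 15, 14]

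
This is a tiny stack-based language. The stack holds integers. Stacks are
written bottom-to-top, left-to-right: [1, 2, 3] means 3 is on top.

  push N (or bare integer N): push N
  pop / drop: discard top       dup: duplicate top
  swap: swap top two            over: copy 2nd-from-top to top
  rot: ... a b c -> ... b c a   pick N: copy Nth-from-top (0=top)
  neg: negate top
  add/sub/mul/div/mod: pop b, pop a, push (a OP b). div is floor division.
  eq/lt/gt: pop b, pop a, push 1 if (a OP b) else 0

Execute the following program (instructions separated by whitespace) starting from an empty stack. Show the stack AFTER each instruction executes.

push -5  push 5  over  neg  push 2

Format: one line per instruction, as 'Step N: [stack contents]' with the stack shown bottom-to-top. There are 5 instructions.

Step 1: [-5]
Step 2: [-5, 5]
Step 3: [-5, 5, -5]
Step 4: [-5, 5, 5]
Step 5: [-5, 5, 5, 2]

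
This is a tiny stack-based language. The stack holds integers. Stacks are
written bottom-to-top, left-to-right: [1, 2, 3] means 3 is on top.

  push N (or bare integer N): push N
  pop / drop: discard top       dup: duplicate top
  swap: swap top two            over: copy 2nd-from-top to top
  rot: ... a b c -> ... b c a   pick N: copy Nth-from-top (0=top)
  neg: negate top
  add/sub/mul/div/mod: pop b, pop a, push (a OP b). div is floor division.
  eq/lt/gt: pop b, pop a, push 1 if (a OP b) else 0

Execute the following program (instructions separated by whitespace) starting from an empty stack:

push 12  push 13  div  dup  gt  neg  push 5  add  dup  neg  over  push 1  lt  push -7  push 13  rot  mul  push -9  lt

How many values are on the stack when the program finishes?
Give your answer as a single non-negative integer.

Answer: 4

Derivation:
After 'push 12': stack = [12] (depth 1)
After 'push 13': stack = [12, 13] (depth 2)
After 'div': stack = [0] (depth 1)
After 'dup': stack = [0, 0] (depth 2)
After 'gt': stack = [0] (depth 1)
After 'neg': stack = [0] (depth 1)
After 'push 5': stack = [0, 5] (depth 2)
After 'add': stack = [5] (depth 1)
After 'dup': stack = [5, 5] (depth 2)
After 'neg': stack = [5, -5] (depth 2)
After 'over': stack = [5, -5, 5] (depth 3)
After 'push 1': stack = [5, -5, 5, 1] (depth 4)
After 'lt': stack = [5, -5, 0] (depth 3)
After 'push -7': stack = [5, -5, 0, -7] (depth 4)
After 'push 13': stack = [5, -5, 0, -7, 13] (depth 5)
After 'rot': stack = [5, -5, -7, 13, 0] (depth 5)
After 'mul': stack = [5, -5, -7, 0] (depth 4)
After 'push -9': stack = [5, -5, -7, 0, -9] (depth 5)
After 'lt': stack = [5, -5, -7, 0] (depth 4)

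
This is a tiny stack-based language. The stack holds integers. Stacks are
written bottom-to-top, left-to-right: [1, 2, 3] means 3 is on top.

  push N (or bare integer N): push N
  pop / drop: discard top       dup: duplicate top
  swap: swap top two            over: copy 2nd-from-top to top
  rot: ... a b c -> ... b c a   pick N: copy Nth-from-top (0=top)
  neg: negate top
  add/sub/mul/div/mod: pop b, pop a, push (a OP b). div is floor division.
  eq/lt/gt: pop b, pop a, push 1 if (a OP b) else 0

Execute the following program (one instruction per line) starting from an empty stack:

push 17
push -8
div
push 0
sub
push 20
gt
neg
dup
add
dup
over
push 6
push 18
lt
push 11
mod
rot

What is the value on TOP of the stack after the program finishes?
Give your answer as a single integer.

Answer: 0

Derivation:
After 'push 17': [17]
After 'push -8': [17, -8]
After 'div': [-3]
After 'push 0': [-3, 0]
After 'sub': [-3]
After 'push 20': [-3, 20]
After 'gt': [0]
After 'neg': [0]
After 'dup': [0, 0]
After 'add': [0]
After 'dup': [0, 0]
After 'over': [0, 0, 0]
After 'push 6': [0, 0, 0, 6]
After 'push 18': [0, 0, 0, 6, 18]
After 'lt': [0, 0, 0, 1]
After 'push 11': [0, 0, 0, 1, 11]
After 'mod': [0, 0, 0, 1]
After 'rot': [0, 0, 1, 0]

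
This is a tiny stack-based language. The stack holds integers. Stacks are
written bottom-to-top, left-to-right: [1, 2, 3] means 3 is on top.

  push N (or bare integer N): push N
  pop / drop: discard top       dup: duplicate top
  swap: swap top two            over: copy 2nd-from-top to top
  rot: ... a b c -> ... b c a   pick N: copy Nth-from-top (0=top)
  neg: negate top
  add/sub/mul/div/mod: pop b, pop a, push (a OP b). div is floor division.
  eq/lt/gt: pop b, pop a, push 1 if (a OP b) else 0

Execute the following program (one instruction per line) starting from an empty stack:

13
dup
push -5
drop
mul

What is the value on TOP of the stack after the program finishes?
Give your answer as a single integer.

Answer: 169

Derivation:
After 'push 13': [13]
After 'dup': [13, 13]
After 'push -5': [13, 13, -5]
After 'drop': [13, 13]
After 'mul': [169]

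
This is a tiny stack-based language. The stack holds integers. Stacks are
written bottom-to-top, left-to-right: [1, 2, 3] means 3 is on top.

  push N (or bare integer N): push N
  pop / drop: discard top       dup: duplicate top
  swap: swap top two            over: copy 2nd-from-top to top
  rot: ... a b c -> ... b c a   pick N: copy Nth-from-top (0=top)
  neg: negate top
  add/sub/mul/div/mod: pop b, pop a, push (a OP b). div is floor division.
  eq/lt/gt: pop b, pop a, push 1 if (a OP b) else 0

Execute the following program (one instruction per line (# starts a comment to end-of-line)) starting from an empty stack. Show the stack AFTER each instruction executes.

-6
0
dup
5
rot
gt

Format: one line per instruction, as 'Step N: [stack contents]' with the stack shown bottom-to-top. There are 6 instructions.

Step 1: [-6]
Step 2: [-6, 0]
Step 3: [-6, 0, 0]
Step 4: [-6, 0, 0, 5]
Step 5: [-6, 0, 5, 0]
Step 6: [-6, 0, 1]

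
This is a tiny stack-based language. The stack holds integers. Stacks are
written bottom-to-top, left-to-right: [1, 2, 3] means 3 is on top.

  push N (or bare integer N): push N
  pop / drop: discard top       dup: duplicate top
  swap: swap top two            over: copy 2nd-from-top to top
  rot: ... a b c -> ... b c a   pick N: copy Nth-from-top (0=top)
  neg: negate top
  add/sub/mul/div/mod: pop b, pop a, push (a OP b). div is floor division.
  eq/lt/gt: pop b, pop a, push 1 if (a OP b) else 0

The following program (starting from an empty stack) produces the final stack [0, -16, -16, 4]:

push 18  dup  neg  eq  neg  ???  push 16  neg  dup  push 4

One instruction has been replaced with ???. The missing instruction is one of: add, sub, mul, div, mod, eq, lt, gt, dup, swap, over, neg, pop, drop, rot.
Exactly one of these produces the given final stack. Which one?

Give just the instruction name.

Stack before ???: [0]
Stack after ???:  [0]
The instruction that transforms [0] -> [0] is: neg

Answer: neg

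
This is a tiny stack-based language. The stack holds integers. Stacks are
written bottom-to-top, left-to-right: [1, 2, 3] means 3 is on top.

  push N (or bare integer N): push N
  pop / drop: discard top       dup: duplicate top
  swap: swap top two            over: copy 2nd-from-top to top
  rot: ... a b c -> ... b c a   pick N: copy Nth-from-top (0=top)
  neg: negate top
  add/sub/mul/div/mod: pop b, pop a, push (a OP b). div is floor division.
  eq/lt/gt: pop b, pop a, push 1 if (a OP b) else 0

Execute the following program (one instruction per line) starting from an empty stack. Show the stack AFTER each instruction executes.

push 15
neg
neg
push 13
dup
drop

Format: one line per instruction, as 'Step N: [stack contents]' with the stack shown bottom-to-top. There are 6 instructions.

Step 1: [15]
Step 2: [-15]
Step 3: [15]
Step 4: [15, 13]
Step 5: [15, 13, 13]
Step 6: [15, 13]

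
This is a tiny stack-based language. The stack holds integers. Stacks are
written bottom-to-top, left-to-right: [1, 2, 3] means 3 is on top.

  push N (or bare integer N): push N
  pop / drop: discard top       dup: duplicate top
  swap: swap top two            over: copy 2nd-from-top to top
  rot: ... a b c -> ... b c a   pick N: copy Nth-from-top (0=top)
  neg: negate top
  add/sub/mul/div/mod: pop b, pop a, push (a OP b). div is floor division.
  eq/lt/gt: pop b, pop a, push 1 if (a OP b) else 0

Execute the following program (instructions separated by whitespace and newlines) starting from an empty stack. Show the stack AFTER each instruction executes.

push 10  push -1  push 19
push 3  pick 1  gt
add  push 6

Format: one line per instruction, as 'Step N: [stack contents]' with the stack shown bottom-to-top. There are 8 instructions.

Step 1: [10]
Step 2: [10, -1]
Step 3: [10, -1, 19]
Step 4: [10, -1, 19, 3]
Step 5: [10, -1, 19, 3, 19]
Step 6: [10, -1, 19, 0]
Step 7: [10, -1, 19]
Step 8: [10, -1, 19, 6]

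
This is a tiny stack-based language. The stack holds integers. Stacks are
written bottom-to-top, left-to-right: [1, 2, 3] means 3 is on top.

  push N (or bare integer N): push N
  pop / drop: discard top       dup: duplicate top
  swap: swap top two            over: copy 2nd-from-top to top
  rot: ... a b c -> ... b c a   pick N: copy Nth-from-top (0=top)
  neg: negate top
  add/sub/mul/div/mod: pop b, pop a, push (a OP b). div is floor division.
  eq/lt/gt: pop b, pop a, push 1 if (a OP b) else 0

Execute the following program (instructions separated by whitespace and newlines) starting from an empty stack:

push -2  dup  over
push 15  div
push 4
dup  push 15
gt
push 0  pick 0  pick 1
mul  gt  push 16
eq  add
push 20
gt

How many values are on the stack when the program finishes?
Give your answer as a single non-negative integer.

Answer: 5

Derivation:
After 'push -2': stack = [-2] (depth 1)
After 'dup': stack = [-2, -2] (depth 2)
After 'over': stack = [-2, -2, -2] (depth 3)
After 'push 15': stack = [-2, -2, -2, 15] (depth 4)
After 'div': stack = [-2, -2, -1] (depth 3)
After 'push 4': stack = [-2, -2, -1, 4] (depth 4)
After 'dup': stack = [-2, -2, -1, 4, 4] (depth 5)
After 'push 15': stack = [-2, -2, -1, 4, 4, 15] (depth 6)
After 'gt': stack = [-2, -2, -1, 4, 0] (depth 5)
After 'push 0': stack = [-2, -2, -1, 4, 0, 0] (depth 6)
After 'pick 0': stack = [-2, -2, -1, 4, 0, 0, 0] (depth 7)
After 'pick 1': stack = [-2, -2, -1, 4, 0, 0, 0, 0] (depth 8)
After 'mul': stack = [-2, -2, -1, 4, 0, 0, 0] (depth 7)
After 'gt': stack = [-2, -2, -1, 4, 0, 0] (depth 6)
After 'push 16': stack = [-2, -2, -1, 4, 0, 0, 16] (depth 7)
After 'eq': stack = [-2, -2, -1, 4, 0, 0] (depth 6)
After 'add': stack = [-2, -2, -1, 4, 0] (depth 5)
After 'push 20': stack = [-2, -2, -1, 4, 0, 20] (depth 6)
After 'gt': stack = [-2, -2, -1, 4, 0] (depth 5)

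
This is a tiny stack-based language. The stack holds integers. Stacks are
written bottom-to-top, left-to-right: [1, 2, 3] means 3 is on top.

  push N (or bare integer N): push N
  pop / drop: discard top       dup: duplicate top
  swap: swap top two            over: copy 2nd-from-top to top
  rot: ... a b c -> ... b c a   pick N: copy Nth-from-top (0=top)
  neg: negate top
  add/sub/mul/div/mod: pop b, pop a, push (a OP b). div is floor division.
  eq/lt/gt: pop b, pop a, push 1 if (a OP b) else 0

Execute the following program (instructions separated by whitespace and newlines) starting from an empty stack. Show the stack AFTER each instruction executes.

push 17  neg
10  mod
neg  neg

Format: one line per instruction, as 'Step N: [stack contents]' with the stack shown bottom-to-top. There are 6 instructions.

Step 1: [17]
Step 2: [-17]
Step 3: [-17, 10]
Step 4: [3]
Step 5: [-3]
Step 6: [3]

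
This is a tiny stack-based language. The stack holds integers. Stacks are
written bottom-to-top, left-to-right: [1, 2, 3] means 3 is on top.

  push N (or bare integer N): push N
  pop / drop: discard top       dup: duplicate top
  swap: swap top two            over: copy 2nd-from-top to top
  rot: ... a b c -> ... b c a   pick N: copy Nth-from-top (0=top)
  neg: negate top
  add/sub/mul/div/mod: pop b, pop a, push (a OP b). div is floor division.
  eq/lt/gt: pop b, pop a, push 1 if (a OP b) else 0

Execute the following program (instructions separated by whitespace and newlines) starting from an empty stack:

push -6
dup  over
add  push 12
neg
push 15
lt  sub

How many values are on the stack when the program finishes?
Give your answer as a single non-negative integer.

After 'push -6': stack = [-6] (depth 1)
After 'dup': stack = [-6, -6] (depth 2)
After 'over': stack = [-6, -6, -6] (depth 3)
After 'add': stack = [-6, -12] (depth 2)
After 'push 12': stack = [-6, -12, 12] (depth 3)
After 'neg': stack = [-6, -12, -12] (depth 3)
After 'push 15': stack = [-6, -12, -12, 15] (depth 4)
After 'lt': stack = [-6, -12, 1] (depth 3)
After 'sub': stack = [-6, -13] (depth 2)

Answer: 2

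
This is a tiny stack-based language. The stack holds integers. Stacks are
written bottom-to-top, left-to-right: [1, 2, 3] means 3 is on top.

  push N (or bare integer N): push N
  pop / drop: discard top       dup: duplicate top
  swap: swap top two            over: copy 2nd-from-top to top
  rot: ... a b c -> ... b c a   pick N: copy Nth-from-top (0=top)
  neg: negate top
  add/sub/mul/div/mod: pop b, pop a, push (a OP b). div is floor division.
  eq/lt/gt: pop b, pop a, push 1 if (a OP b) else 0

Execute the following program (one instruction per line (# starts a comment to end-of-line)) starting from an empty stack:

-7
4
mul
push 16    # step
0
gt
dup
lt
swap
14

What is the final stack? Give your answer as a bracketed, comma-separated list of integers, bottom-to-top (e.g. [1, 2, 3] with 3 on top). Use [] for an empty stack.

Answer: [0, -28, 14]

Derivation:
After 'push -7': [-7]
After 'push 4': [-7, 4]
After 'mul': [-28]
After 'push 16': [-28, 16]
After 'push 0': [-28, 16, 0]
After 'gt': [-28, 1]
After 'dup': [-28, 1, 1]
After 'lt': [-28, 0]
After 'swap': [0, -28]
After 'push 14': [0, -28, 14]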